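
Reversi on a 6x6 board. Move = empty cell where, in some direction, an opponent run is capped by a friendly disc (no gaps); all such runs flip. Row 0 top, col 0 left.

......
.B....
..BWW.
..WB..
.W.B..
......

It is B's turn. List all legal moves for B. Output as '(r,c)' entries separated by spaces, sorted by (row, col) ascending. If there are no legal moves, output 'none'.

(1,2): no bracket -> illegal
(1,3): flips 1 -> legal
(1,4): no bracket -> illegal
(1,5): flips 1 -> legal
(2,1): flips 1 -> legal
(2,5): flips 2 -> legal
(3,0): no bracket -> illegal
(3,1): flips 1 -> legal
(3,4): no bracket -> illegal
(3,5): no bracket -> illegal
(4,0): no bracket -> illegal
(4,2): flips 1 -> legal
(5,0): no bracket -> illegal
(5,1): no bracket -> illegal
(5,2): no bracket -> illegal

Answer: (1,3) (1,5) (2,1) (2,5) (3,1) (4,2)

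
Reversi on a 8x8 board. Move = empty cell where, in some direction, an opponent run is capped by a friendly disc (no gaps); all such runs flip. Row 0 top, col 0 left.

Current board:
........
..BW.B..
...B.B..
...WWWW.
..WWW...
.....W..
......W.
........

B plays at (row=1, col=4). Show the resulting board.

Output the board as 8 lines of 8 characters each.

Answer: ........
..BBBB..
...B.B..
...WWWW.
..WWW...
.....W..
......W.
........

Derivation:
Place B at (1,4); scan 8 dirs for brackets.
Dir NW: first cell '.' (not opp) -> no flip
Dir N: first cell '.' (not opp) -> no flip
Dir NE: first cell '.' (not opp) -> no flip
Dir W: opp run (1,3) capped by B -> flip
Dir E: first cell 'B' (not opp) -> no flip
Dir SW: first cell 'B' (not opp) -> no flip
Dir S: first cell '.' (not opp) -> no flip
Dir SE: first cell 'B' (not opp) -> no flip
All flips: (1,3)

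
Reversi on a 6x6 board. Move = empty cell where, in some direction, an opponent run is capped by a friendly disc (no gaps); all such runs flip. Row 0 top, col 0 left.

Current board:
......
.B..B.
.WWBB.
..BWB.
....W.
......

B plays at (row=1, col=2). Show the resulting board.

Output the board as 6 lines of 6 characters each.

Place B at (1,2); scan 8 dirs for brackets.
Dir NW: first cell '.' (not opp) -> no flip
Dir N: first cell '.' (not opp) -> no flip
Dir NE: first cell '.' (not opp) -> no flip
Dir W: first cell 'B' (not opp) -> no flip
Dir E: first cell '.' (not opp) -> no flip
Dir SW: opp run (2,1), next='.' -> no flip
Dir S: opp run (2,2) capped by B -> flip
Dir SE: first cell 'B' (not opp) -> no flip
All flips: (2,2)

Answer: ......
.BB.B.
.WBBB.
..BWB.
....W.
......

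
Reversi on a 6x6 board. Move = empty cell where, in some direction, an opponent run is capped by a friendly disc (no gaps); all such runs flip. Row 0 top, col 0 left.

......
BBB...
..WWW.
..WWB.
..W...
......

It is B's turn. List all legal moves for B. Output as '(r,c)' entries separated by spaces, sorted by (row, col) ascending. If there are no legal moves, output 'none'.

Answer: (1,4) (3,1) (4,4) (5,2)

Derivation:
(1,3): no bracket -> illegal
(1,4): flips 1 -> legal
(1,5): no bracket -> illegal
(2,1): no bracket -> illegal
(2,5): no bracket -> illegal
(3,1): flips 2 -> legal
(3,5): no bracket -> illegal
(4,1): no bracket -> illegal
(4,3): no bracket -> illegal
(4,4): flips 2 -> legal
(5,1): no bracket -> illegal
(5,2): flips 3 -> legal
(5,3): no bracket -> illegal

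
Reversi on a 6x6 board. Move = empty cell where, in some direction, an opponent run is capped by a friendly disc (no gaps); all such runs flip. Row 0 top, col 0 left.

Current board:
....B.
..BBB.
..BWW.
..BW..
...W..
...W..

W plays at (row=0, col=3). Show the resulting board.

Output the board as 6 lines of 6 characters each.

Answer: ...WB.
..BWB.
..BWW.
..BW..
...W..
...W..

Derivation:
Place W at (0,3); scan 8 dirs for brackets.
Dir NW: edge -> no flip
Dir N: edge -> no flip
Dir NE: edge -> no flip
Dir W: first cell '.' (not opp) -> no flip
Dir E: opp run (0,4), next='.' -> no flip
Dir SW: opp run (1,2), next='.' -> no flip
Dir S: opp run (1,3) capped by W -> flip
Dir SE: opp run (1,4), next='.' -> no flip
All flips: (1,3)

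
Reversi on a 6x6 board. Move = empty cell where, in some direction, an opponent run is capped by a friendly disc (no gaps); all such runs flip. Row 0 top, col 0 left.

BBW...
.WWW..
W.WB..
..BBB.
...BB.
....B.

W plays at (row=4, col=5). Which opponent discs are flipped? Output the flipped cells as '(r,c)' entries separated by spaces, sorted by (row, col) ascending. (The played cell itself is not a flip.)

Dir NW: opp run (3,4) (2,3) capped by W -> flip
Dir N: first cell '.' (not opp) -> no flip
Dir NE: edge -> no flip
Dir W: opp run (4,4) (4,3), next='.' -> no flip
Dir E: edge -> no flip
Dir SW: opp run (5,4), next=edge -> no flip
Dir S: first cell '.' (not opp) -> no flip
Dir SE: edge -> no flip

Answer: (2,3) (3,4)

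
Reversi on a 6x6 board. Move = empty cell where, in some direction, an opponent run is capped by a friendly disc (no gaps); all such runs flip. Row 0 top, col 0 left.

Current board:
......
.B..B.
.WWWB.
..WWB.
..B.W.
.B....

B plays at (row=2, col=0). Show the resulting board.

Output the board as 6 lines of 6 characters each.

Place B at (2,0); scan 8 dirs for brackets.
Dir NW: edge -> no flip
Dir N: first cell '.' (not opp) -> no flip
Dir NE: first cell 'B' (not opp) -> no flip
Dir W: edge -> no flip
Dir E: opp run (2,1) (2,2) (2,3) capped by B -> flip
Dir SW: edge -> no flip
Dir S: first cell '.' (not opp) -> no flip
Dir SE: first cell '.' (not opp) -> no flip
All flips: (2,1) (2,2) (2,3)

Answer: ......
.B..B.
BBBBB.
..WWB.
..B.W.
.B....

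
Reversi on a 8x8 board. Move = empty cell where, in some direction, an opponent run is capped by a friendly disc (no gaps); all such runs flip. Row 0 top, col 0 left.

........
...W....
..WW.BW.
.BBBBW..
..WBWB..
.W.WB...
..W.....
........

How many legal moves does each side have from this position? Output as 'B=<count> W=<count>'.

-- B to move --
(0,2): no bracket -> illegal
(0,3): flips 2 -> legal
(0,4): flips 2 -> legal
(1,1): flips 1 -> legal
(1,2): flips 2 -> legal
(1,4): flips 1 -> legal
(1,5): no bracket -> illegal
(1,6): no bracket -> illegal
(1,7): no bracket -> illegal
(2,1): no bracket -> illegal
(2,4): no bracket -> illegal
(2,7): flips 1 -> legal
(3,6): flips 1 -> legal
(3,7): no bracket -> illegal
(4,0): no bracket -> illegal
(4,1): flips 1 -> legal
(4,6): no bracket -> illegal
(5,0): no bracket -> illegal
(5,2): flips 2 -> legal
(5,5): flips 1 -> legal
(6,0): flips 2 -> legal
(6,1): no bracket -> illegal
(6,3): flips 1 -> legal
(6,4): flips 2 -> legal
(7,1): no bracket -> illegal
(7,2): no bracket -> illegal
(7,3): no bracket -> illegal
B mobility = 13
-- W to move --
(1,4): no bracket -> illegal
(1,5): flips 1 -> legal
(1,6): no bracket -> illegal
(2,0): flips 1 -> legal
(2,1): no bracket -> illegal
(2,4): flips 3 -> legal
(3,0): flips 4 -> legal
(3,6): no bracket -> illegal
(4,0): flips 1 -> legal
(4,1): flips 1 -> legal
(4,6): flips 1 -> legal
(5,2): no bracket -> illegal
(5,5): flips 2 -> legal
(5,6): flips 2 -> legal
(6,3): no bracket -> illegal
(6,4): flips 1 -> legal
(6,5): no bracket -> illegal
W mobility = 10

Answer: B=13 W=10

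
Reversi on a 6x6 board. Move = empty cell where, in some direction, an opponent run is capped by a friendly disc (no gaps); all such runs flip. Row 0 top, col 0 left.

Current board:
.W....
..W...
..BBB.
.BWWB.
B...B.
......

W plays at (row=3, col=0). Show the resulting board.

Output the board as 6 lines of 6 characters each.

Place W at (3,0); scan 8 dirs for brackets.
Dir NW: edge -> no flip
Dir N: first cell '.' (not opp) -> no flip
Dir NE: first cell '.' (not opp) -> no flip
Dir W: edge -> no flip
Dir E: opp run (3,1) capped by W -> flip
Dir SW: edge -> no flip
Dir S: opp run (4,0), next='.' -> no flip
Dir SE: first cell '.' (not opp) -> no flip
All flips: (3,1)

Answer: .W....
..W...
..BBB.
WWWWB.
B...B.
......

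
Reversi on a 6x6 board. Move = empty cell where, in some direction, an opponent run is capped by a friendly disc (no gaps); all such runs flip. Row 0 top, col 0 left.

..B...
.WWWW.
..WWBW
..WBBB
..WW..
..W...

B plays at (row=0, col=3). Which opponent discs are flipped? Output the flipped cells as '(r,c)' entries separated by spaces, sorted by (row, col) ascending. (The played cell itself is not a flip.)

Dir NW: edge -> no flip
Dir N: edge -> no flip
Dir NE: edge -> no flip
Dir W: first cell 'B' (not opp) -> no flip
Dir E: first cell '.' (not opp) -> no flip
Dir SW: opp run (1,2), next='.' -> no flip
Dir S: opp run (1,3) (2,3) capped by B -> flip
Dir SE: opp run (1,4) (2,5), next=edge -> no flip

Answer: (1,3) (2,3)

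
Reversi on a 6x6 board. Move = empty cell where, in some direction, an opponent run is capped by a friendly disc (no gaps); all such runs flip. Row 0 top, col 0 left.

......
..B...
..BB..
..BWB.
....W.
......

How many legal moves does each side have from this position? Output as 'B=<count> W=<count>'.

Answer: B=3 W=5

Derivation:
-- B to move --
(2,4): no bracket -> illegal
(3,5): no bracket -> illegal
(4,2): no bracket -> illegal
(4,3): flips 1 -> legal
(4,5): no bracket -> illegal
(5,3): no bracket -> illegal
(5,4): flips 1 -> legal
(5,5): flips 2 -> legal
B mobility = 3
-- W to move --
(0,1): no bracket -> illegal
(0,2): no bracket -> illegal
(0,3): no bracket -> illegal
(1,1): flips 1 -> legal
(1,3): flips 1 -> legal
(1,4): no bracket -> illegal
(2,1): no bracket -> illegal
(2,4): flips 1 -> legal
(2,5): no bracket -> illegal
(3,1): flips 1 -> legal
(3,5): flips 1 -> legal
(4,1): no bracket -> illegal
(4,2): no bracket -> illegal
(4,3): no bracket -> illegal
(4,5): no bracket -> illegal
W mobility = 5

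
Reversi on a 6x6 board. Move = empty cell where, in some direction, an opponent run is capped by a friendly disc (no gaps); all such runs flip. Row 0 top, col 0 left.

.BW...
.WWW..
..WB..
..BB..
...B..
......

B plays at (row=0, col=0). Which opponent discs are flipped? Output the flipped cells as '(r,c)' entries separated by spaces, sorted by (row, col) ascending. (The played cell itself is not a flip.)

Answer: (1,1) (2,2)

Derivation:
Dir NW: edge -> no flip
Dir N: edge -> no flip
Dir NE: edge -> no flip
Dir W: edge -> no flip
Dir E: first cell 'B' (not opp) -> no flip
Dir SW: edge -> no flip
Dir S: first cell '.' (not opp) -> no flip
Dir SE: opp run (1,1) (2,2) capped by B -> flip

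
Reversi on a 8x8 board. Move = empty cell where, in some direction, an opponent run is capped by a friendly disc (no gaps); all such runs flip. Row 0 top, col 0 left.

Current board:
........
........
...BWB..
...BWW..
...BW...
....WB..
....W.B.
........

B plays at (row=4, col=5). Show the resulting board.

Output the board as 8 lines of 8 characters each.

Answer: ........
........
...BWB..
...BBB..
...BBB..
....WB..
....W.B.
........

Derivation:
Place B at (4,5); scan 8 dirs for brackets.
Dir NW: opp run (3,4) capped by B -> flip
Dir N: opp run (3,5) capped by B -> flip
Dir NE: first cell '.' (not opp) -> no flip
Dir W: opp run (4,4) capped by B -> flip
Dir E: first cell '.' (not opp) -> no flip
Dir SW: opp run (5,4), next='.' -> no flip
Dir S: first cell 'B' (not opp) -> no flip
Dir SE: first cell '.' (not opp) -> no flip
All flips: (3,4) (3,5) (4,4)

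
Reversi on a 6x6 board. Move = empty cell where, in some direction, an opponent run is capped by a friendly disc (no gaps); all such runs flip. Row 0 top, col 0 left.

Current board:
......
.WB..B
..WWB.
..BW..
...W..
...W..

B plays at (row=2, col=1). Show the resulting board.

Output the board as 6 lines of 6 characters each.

Answer: ......
.WB..B
.BBBB.
..BW..
...W..
...W..

Derivation:
Place B at (2,1); scan 8 dirs for brackets.
Dir NW: first cell '.' (not opp) -> no flip
Dir N: opp run (1,1), next='.' -> no flip
Dir NE: first cell 'B' (not opp) -> no flip
Dir W: first cell '.' (not opp) -> no flip
Dir E: opp run (2,2) (2,3) capped by B -> flip
Dir SW: first cell '.' (not opp) -> no flip
Dir S: first cell '.' (not opp) -> no flip
Dir SE: first cell 'B' (not opp) -> no flip
All flips: (2,2) (2,3)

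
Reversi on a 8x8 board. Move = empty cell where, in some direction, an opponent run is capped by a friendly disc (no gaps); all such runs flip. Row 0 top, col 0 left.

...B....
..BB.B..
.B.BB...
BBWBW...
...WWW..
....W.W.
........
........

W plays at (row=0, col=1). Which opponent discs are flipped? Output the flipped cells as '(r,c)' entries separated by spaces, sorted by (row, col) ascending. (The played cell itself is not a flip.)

Dir NW: edge -> no flip
Dir N: edge -> no flip
Dir NE: edge -> no flip
Dir W: first cell '.' (not opp) -> no flip
Dir E: first cell '.' (not opp) -> no flip
Dir SW: first cell '.' (not opp) -> no flip
Dir S: first cell '.' (not opp) -> no flip
Dir SE: opp run (1,2) (2,3) capped by W -> flip

Answer: (1,2) (2,3)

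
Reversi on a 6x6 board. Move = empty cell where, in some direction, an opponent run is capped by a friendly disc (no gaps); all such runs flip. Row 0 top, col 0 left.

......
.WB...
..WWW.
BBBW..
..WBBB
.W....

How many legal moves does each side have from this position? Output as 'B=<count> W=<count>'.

Answer: B=8 W=8

Derivation:
-- B to move --
(0,0): flips 3 -> legal
(0,1): no bracket -> illegal
(0,2): no bracket -> illegal
(1,0): flips 1 -> legal
(1,3): flips 3 -> legal
(1,4): flips 1 -> legal
(1,5): no bracket -> illegal
(2,0): no bracket -> illegal
(2,1): no bracket -> illegal
(2,5): no bracket -> illegal
(3,4): flips 2 -> legal
(3,5): no bracket -> illegal
(4,0): no bracket -> illegal
(4,1): flips 1 -> legal
(5,0): no bracket -> illegal
(5,2): flips 1 -> legal
(5,3): flips 1 -> legal
B mobility = 8
-- W to move --
(0,1): flips 1 -> legal
(0,2): flips 1 -> legal
(0,3): no bracket -> illegal
(1,3): flips 1 -> legal
(2,0): flips 1 -> legal
(2,1): no bracket -> illegal
(3,4): no bracket -> illegal
(3,5): no bracket -> illegal
(4,0): flips 1 -> legal
(4,1): flips 1 -> legal
(5,2): no bracket -> illegal
(5,3): flips 1 -> legal
(5,4): no bracket -> illegal
(5,5): flips 1 -> legal
W mobility = 8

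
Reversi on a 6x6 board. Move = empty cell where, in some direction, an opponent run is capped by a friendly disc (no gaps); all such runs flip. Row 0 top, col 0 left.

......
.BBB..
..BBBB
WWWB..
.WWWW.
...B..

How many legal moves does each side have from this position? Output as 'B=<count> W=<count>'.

-- B to move --
(2,0): flips 2 -> legal
(2,1): no bracket -> illegal
(3,4): no bracket -> illegal
(3,5): flips 1 -> legal
(4,0): flips 1 -> legal
(4,5): no bracket -> illegal
(5,0): flips 2 -> legal
(5,1): flips 1 -> legal
(5,2): flips 2 -> legal
(5,4): no bracket -> illegal
(5,5): flips 1 -> legal
B mobility = 7
-- W to move --
(0,0): flips 3 -> legal
(0,1): no bracket -> illegal
(0,2): flips 2 -> legal
(0,3): flips 3 -> legal
(0,4): flips 2 -> legal
(1,0): no bracket -> illegal
(1,4): flips 1 -> legal
(1,5): flips 2 -> legal
(2,0): no bracket -> illegal
(2,1): no bracket -> illegal
(3,4): flips 1 -> legal
(3,5): no bracket -> illegal
(5,2): no bracket -> illegal
(5,4): no bracket -> illegal
W mobility = 7

Answer: B=7 W=7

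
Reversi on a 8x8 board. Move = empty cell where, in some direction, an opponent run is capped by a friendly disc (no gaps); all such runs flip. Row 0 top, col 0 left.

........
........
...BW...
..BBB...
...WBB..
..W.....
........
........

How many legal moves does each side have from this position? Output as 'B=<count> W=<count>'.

-- B to move --
(1,3): no bracket -> illegal
(1,4): flips 1 -> legal
(1,5): flips 1 -> legal
(2,5): flips 1 -> legal
(3,5): no bracket -> illegal
(4,1): no bracket -> illegal
(4,2): flips 1 -> legal
(5,1): no bracket -> illegal
(5,3): flips 1 -> legal
(5,4): flips 1 -> legal
(6,1): flips 2 -> legal
(6,2): no bracket -> illegal
(6,3): no bracket -> illegal
B mobility = 7
-- W to move --
(1,2): no bracket -> illegal
(1,3): flips 2 -> legal
(1,4): no bracket -> illegal
(2,1): flips 1 -> legal
(2,2): flips 1 -> legal
(2,5): flips 1 -> legal
(3,1): no bracket -> illegal
(3,5): no bracket -> illegal
(3,6): no bracket -> illegal
(4,1): no bracket -> illegal
(4,2): flips 1 -> legal
(4,6): flips 2 -> legal
(5,3): no bracket -> illegal
(5,4): flips 2 -> legal
(5,5): no bracket -> illegal
(5,6): no bracket -> illegal
W mobility = 7

Answer: B=7 W=7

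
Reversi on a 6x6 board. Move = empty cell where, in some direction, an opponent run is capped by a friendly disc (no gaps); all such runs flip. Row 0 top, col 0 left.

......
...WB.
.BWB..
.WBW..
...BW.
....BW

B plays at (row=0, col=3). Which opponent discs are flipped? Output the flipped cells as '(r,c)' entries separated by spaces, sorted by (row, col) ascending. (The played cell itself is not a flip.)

Answer: (1,3)

Derivation:
Dir NW: edge -> no flip
Dir N: edge -> no flip
Dir NE: edge -> no flip
Dir W: first cell '.' (not opp) -> no flip
Dir E: first cell '.' (not opp) -> no flip
Dir SW: first cell '.' (not opp) -> no flip
Dir S: opp run (1,3) capped by B -> flip
Dir SE: first cell 'B' (not opp) -> no flip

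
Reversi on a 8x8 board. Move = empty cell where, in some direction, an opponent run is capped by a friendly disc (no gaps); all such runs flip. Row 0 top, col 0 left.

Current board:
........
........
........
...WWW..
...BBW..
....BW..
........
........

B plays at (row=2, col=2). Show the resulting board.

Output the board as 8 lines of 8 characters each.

Place B at (2,2); scan 8 dirs for brackets.
Dir NW: first cell '.' (not opp) -> no flip
Dir N: first cell '.' (not opp) -> no flip
Dir NE: first cell '.' (not opp) -> no flip
Dir W: first cell '.' (not opp) -> no flip
Dir E: first cell '.' (not opp) -> no flip
Dir SW: first cell '.' (not opp) -> no flip
Dir S: first cell '.' (not opp) -> no flip
Dir SE: opp run (3,3) capped by B -> flip
All flips: (3,3)

Answer: ........
........
..B.....
...BWW..
...BBW..
....BW..
........
........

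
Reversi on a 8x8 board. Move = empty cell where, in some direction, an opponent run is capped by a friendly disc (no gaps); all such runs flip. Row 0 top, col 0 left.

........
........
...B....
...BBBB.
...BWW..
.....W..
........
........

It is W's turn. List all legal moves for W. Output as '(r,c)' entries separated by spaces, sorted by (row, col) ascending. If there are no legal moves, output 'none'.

Answer: (1,2) (2,2) (2,4) (2,5) (2,6) (2,7) (4,2)

Derivation:
(1,2): flips 2 -> legal
(1,3): no bracket -> illegal
(1,4): no bracket -> illegal
(2,2): flips 1 -> legal
(2,4): flips 1 -> legal
(2,5): flips 1 -> legal
(2,6): flips 1 -> legal
(2,7): flips 1 -> legal
(3,2): no bracket -> illegal
(3,7): no bracket -> illegal
(4,2): flips 1 -> legal
(4,6): no bracket -> illegal
(4,7): no bracket -> illegal
(5,2): no bracket -> illegal
(5,3): no bracket -> illegal
(5,4): no bracket -> illegal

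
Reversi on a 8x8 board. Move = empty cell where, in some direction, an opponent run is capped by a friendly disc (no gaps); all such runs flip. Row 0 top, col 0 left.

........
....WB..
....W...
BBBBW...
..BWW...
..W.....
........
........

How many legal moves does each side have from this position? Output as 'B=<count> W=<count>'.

Answer: B=7 W=7

Derivation:
-- B to move --
(0,3): no bracket -> illegal
(0,4): no bracket -> illegal
(0,5): no bracket -> illegal
(1,3): flips 1 -> legal
(2,3): no bracket -> illegal
(2,5): no bracket -> illegal
(3,5): flips 1 -> legal
(4,1): no bracket -> illegal
(4,5): flips 2 -> legal
(5,1): no bracket -> illegal
(5,3): flips 1 -> legal
(5,4): flips 1 -> legal
(5,5): flips 1 -> legal
(6,1): no bracket -> illegal
(6,2): flips 1 -> legal
(6,3): no bracket -> illegal
B mobility = 7
-- W to move --
(0,4): no bracket -> illegal
(0,5): no bracket -> illegal
(0,6): flips 1 -> legal
(1,6): flips 1 -> legal
(2,0): no bracket -> illegal
(2,1): flips 1 -> legal
(2,2): flips 3 -> legal
(2,3): flips 1 -> legal
(2,5): no bracket -> illegal
(2,6): no bracket -> illegal
(4,0): no bracket -> illegal
(4,1): flips 1 -> legal
(5,1): flips 2 -> legal
(5,3): no bracket -> illegal
W mobility = 7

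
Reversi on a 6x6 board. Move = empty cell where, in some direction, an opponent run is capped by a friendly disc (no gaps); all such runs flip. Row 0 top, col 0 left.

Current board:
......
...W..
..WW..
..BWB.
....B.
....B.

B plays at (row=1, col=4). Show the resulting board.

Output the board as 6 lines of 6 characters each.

Answer: ......
...WB.
..WB..
..BWB.
....B.
....B.

Derivation:
Place B at (1,4); scan 8 dirs for brackets.
Dir NW: first cell '.' (not opp) -> no flip
Dir N: first cell '.' (not opp) -> no flip
Dir NE: first cell '.' (not opp) -> no flip
Dir W: opp run (1,3), next='.' -> no flip
Dir E: first cell '.' (not opp) -> no flip
Dir SW: opp run (2,3) capped by B -> flip
Dir S: first cell '.' (not opp) -> no flip
Dir SE: first cell '.' (not opp) -> no flip
All flips: (2,3)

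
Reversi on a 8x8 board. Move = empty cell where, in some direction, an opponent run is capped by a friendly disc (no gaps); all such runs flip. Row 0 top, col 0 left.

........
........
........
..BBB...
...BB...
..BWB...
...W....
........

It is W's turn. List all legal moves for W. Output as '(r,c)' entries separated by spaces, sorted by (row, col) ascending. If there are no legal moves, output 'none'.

(2,1): no bracket -> illegal
(2,2): no bracket -> illegal
(2,3): flips 2 -> legal
(2,4): no bracket -> illegal
(2,5): no bracket -> illegal
(3,1): no bracket -> illegal
(3,5): flips 1 -> legal
(4,1): flips 1 -> legal
(4,2): no bracket -> illegal
(4,5): flips 1 -> legal
(5,1): flips 1 -> legal
(5,5): flips 1 -> legal
(6,1): no bracket -> illegal
(6,2): no bracket -> illegal
(6,4): no bracket -> illegal
(6,5): no bracket -> illegal

Answer: (2,3) (3,5) (4,1) (4,5) (5,1) (5,5)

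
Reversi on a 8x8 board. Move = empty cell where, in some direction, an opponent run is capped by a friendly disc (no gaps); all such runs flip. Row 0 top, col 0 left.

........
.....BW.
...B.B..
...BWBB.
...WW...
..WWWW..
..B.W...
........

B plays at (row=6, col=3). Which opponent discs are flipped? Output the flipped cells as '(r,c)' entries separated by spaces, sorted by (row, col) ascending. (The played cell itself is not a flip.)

Answer: (4,3) (5,3)

Derivation:
Dir NW: opp run (5,2), next='.' -> no flip
Dir N: opp run (5,3) (4,3) capped by B -> flip
Dir NE: opp run (5,4), next='.' -> no flip
Dir W: first cell 'B' (not opp) -> no flip
Dir E: opp run (6,4), next='.' -> no flip
Dir SW: first cell '.' (not opp) -> no flip
Dir S: first cell '.' (not opp) -> no flip
Dir SE: first cell '.' (not opp) -> no flip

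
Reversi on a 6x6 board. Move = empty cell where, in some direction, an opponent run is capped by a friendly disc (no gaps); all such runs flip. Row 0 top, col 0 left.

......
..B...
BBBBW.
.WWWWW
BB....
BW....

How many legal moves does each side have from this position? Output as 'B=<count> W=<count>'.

Answer: B=6 W=6

Derivation:
-- B to move --
(1,3): no bracket -> illegal
(1,4): no bracket -> illegal
(1,5): no bracket -> illegal
(2,5): flips 1 -> legal
(3,0): no bracket -> illegal
(4,2): flips 2 -> legal
(4,3): flips 2 -> legal
(4,4): flips 1 -> legal
(4,5): flips 1 -> legal
(5,2): flips 1 -> legal
B mobility = 6
-- W to move --
(0,1): flips 2 -> legal
(0,2): flips 2 -> legal
(0,3): no bracket -> illegal
(1,0): flips 1 -> legal
(1,1): flips 2 -> legal
(1,3): flips 2 -> legal
(1,4): flips 1 -> legal
(3,0): no bracket -> illegal
(4,2): no bracket -> illegal
(5,2): no bracket -> illegal
W mobility = 6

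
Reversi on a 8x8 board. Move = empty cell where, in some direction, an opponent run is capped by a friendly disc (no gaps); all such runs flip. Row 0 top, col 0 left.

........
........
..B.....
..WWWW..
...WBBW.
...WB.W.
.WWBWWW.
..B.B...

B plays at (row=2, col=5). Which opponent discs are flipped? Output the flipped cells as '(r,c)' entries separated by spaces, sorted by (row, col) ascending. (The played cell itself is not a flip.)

Answer: (3,5)

Derivation:
Dir NW: first cell '.' (not opp) -> no flip
Dir N: first cell '.' (not opp) -> no flip
Dir NE: first cell '.' (not opp) -> no flip
Dir W: first cell '.' (not opp) -> no flip
Dir E: first cell '.' (not opp) -> no flip
Dir SW: opp run (3,4) (4,3), next='.' -> no flip
Dir S: opp run (3,5) capped by B -> flip
Dir SE: first cell '.' (not opp) -> no flip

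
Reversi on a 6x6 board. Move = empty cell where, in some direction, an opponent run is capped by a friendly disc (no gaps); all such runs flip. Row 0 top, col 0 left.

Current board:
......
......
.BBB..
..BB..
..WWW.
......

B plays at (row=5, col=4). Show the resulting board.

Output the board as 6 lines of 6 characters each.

Answer: ......
......
.BBB..
..BB..
..WBW.
....B.

Derivation:
Place B at (5,4); scan 8 dirs for brackets.
Dir NW: opp run (4,3) capped by B -> flip
Dir N: opp run (4,4), next='.' -> no flip
Dir NE: first cell '.' (not opp) -> no flip
Dir W: first cell '.' (not opp) -> no flip
Dir E: first cell '.' (not opp) -> no flip
Dir SW: edge -> no flip
Dir S: edge -> no flip
Dir SE: edge -> no flip
All flips: (4,3)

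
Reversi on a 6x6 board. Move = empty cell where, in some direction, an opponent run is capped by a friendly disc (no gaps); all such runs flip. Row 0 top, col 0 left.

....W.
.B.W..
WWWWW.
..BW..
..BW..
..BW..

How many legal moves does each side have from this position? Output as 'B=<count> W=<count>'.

-- B to move --
(0,2): no bracket -> illegal
(0,3): no bracket -> illegal
(0,5): no bracket -> illegal
(1,0): flips 1 -> legal
(1,2): flips 1 -> legal
(1,4): flips 1 -> legal
(1,5): flips 2 -> legal
(2,5): no bracket -> illegal
(3,0): no bracket -> illegal
(3,1): flips 1 -> legal
(3,4): flips 2 -> legal
(3,5): no bracket -> illegal
(4,4): flips 3 -> legal
(5,4): flips 2 -> legal
B mobility = 8
-- W to move --
(0,0): flips 1 -> legal
(0,1): flips 1 -> legal
(0,2): flips 1 -> legal
(1,0): no bracket -> illegal
(1,2): no bracket -> illegal
(3,1): flips 2 -> legal
(4,1): flips 2 -> legal
(5,1): flips 2 -> legal
W mobility = 6

Answer: B=8 W=6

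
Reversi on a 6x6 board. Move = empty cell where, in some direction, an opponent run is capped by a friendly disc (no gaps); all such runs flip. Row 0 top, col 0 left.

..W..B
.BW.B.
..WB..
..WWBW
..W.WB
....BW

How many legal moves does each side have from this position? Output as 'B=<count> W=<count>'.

Answer: B=7 W=6

Derivation:
-- B to move --
(0,1): flips 1 -> legal
(0,3): no bracket -> illegal
(1,3): flips 1 -> legal
(2,1): flips 1 -> legal
(2,4): no bracket -> illegal
(2,5): flips 1 -> legal
(3,1): flips 2 -> legal
(4,1): flips 1 -> legal
(4,3): flips 2 -> legal
(5,1): no bracket -> illegal
(5,2): no bracket -> illegal
(5,3): no bracket -> illegal
B mobility = 7
-- W to move --
(0,0): flips 1 -> legal
(0,1): no bracket -> illegal
(0,3): no bracket -> illegal
(0,4): no bracket -> illegal
(1,0): flips 1 -> legal
(1,3): flips 1 -> legal
(1,5): no bracket -> illegal
(2,0): flips 1 -> legal
(2,1): no bracket -> illegal
(2,4): flips 2 -> legal
(2,5): no bracket -> illegal
(4,3): no bracket -> illegal
(5,3): flips 1 -> legal
W mobility = 6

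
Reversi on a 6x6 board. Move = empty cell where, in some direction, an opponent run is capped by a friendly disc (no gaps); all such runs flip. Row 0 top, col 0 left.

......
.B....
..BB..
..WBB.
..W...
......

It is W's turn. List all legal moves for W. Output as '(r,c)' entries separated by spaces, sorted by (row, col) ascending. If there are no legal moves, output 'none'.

(0,0): no bracket -> illegal
(0,1): no bracket -> illegal
(0,2): no bracket -> illegal
(1,0): no bracket -> illegal
(1,2): flips 1 -> legal
(1,3): no bracket -> illegal
(1,4): flips 1 -> legal
(2,0): no bracket -> illegal
(2,1): no bracket -> illegal
(2,4): flips 1 -> legal
(2,5): no bracket -> illegal
(3,1): no bracket -> illegal
(3,5): flips 2 -> legal
(4,3): no bracket -> illegal
(4,4): no bracket -> illegal
(4,5): no bracket -> illegal

Answer: (1,2) (1,4) (2,4) (3,5)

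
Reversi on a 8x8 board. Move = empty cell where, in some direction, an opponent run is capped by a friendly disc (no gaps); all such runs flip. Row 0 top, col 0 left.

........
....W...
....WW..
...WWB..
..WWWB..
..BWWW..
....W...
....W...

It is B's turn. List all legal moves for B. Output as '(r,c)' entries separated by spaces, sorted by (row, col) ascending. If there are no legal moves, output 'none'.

(0,3): no bracket -> illegal
(0,4): no bracket -> illegal
(0,5): no bracket -> illegal
(1,3): flips 1 -> legal
(1,5): flips 1 -> legal
(1,6): flips 3 -> legal
(2,2): no bracket -> illegal
(2,3): flips 1 -> legal
(2,6): no bracket -> illegal
(3,1): no bracket -> illegal
(3,2): flips 3 -> legal
(3,6): no bracket -> illegal
(4,1): flips 3 -> legal
(4,6): no bracket -> illegal
(5,1): no bracket -> illegal
(5,6): flips 3 -> legal
(6,2): flips 2 -> legal
(6,3): flips 1 -> legal
(6,5): flips 1 -> legal
(6,6): no bracket -> illegal
(7,3): no bracket -> illegal
(7,5): no bracket -> illegal

Answer: (1,3) (1,5) (1,6) (2,3) (3,2) (4,1) (5,6) (6,2) (6,3) (6,5)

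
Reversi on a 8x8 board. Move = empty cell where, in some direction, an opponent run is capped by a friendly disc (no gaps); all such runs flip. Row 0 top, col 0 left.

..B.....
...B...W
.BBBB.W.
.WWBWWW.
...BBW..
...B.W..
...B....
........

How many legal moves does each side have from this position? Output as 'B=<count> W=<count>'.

-- B to move --
(0,6): no bracket -> illegal
(0,7): no bracket -> illegal
(1,5): no bracket -> illegal
(1,6): no bracket -> illegal
(2,0): no bracket -> illegal
(2,5): flips 1 -> legal
(2,7): no bracket -> illegal
(3,0): flips 2 -> legal
(3,7): flips 3 -> legal
(4,0): flips 1 -> legal
(4,1): flips 2 -> legal
(4,2): flips 1 -> legal
(4,6): flips 2 -> legal
(4,7): no bracket -> illegal
(5,4): no bracket -> illegal
(5,6): flips 2 -> legal
(6,4): no bracket -> illegal
(6,5): no bracket -> illegal
(6,6): flips 1 -> legal
B mobility = 9
-- W to move --
(0,1): no bracket -> illegal
(0,3): no bracket -> illegal
(0,4): flips 2 -> legal
(1,0): flips 1 -> legal
(1,1): flips 4 -> legal
(1,2): flips 2 -> legal
(1,4): flips 2 -> legal
(1,5): no bracket -> illegal
(2,0): no bracket -> illegal
(2,5): no bracket -> illegal
(3,0): no bracket -> illegal
(4,2): flips 2 -> legal
(5,2): flips 1 -> legal
(5,4): flips 2 -> legal
(6,2): flips 2 -> legal
(6,4): no bracket -> illegal
(7,2): no bracket -> illegal
(7,3): no bracket -> illegal
(7,4): no bracket -> illegal
W mobility = 9

Answer: B=9 W=9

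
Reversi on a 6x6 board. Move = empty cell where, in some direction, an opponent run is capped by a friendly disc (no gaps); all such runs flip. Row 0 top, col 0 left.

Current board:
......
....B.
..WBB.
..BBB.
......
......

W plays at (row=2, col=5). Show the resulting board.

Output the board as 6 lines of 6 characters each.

Answer: ......
....B.
..WWWW
..BBB.
......
......

Derivation:
Place W at (2,5); scan 8 dirs for brackets.
Dir NW: opp run (1,4), next='.' -> no flip
Dir N: first cell '.' (not opp) -> no flip
Dir NE: edge -> no flip
Dir W: opp run (2,4) (2,3) capped by W -> flip
Dir E: edge -> no flip
Dir SW: opp run (3,4), next='.' -> no flip
Dir S: first cell '.' (not opp) -> no flip
Dir SE: edge -> no flip
All flips: (2,3) (2,4)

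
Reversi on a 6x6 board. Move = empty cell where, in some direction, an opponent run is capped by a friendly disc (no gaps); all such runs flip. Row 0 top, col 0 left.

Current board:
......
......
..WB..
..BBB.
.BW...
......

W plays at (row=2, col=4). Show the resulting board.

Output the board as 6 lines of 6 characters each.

Answer: ......
......
..WWW.
..BWB.
.BW...
......

Derivation:
Place W at (2,4); scan 8 dirs for brackets.
Dir NW: first cell '.' (not opp) -> no flip
Dir N: first cell '.' (not opp) -> no flip
Dir NE: first cell '.' (not opp) -> no flip
Dir W: opp run (2,3) capped by W -> flip
Dir E: first cell '.' (not opp) -> no flip
Dir SW: opp run (3,3) capped by W -> flip
Dir S: opp run (3,4), next='.' -> no flip
Dir SE: first cell '.' (not opp) -> no flip
All flips: (2,3) (3,3)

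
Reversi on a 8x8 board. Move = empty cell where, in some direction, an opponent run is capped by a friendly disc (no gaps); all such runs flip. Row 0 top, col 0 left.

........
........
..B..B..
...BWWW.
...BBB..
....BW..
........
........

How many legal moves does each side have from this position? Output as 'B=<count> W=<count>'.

Answer: B=9 W=10

Derivation:
-- B to move --
(2,3): flips 1 -> legal
(2,4): flips 1 -> legal
(2,6): flips 1 -> legal
(2,7): flips 1 -> legal
(3,7): flips 3 -> legal
(4,6): no bracket -> illegal
(4,7): flips 1 -> legal
(5,6): flips 1 -> legal
(6,4): no bracket -> illegal
(6,5): flips 1 -> legal
(6,6): flips 1 -> legal
B mobility = 9
-- W to move --
(1,1): flips 3 -> legal
(1,2): no bracket -> illegal
(1,3): no bracket -> illegal
(1,4): flips 1 -> legal
(1,5): flips 1 -> legal
(1,6): flips 1 -> legal
(2,1): no bracket -> illegal
(2,3): no bracket -> illegal
(2,4): no bracket -> illegal
(2,6): no bracket -> illegal
(3,1): no bracket -> illegal
(3,2): flips 1 -> legal
(4,2): no bracket -> illegal
(4,6): no bracket -> illegal
(5,2): flips 1 -> legal
(5,3): flips 2 -> legal
(5,6): flips 1 -> legal
(6,3): flips 2 -> legal
(6,4): flips 2 -> legal
(6,5): no bracket -> illegal
W mobility = 10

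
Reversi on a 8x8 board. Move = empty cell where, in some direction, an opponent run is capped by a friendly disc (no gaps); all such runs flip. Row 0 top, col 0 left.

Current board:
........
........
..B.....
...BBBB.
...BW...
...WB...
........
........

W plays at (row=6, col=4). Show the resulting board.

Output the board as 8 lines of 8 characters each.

Place W at (6,4); scan 8 dirs for brackets.
Dir NW: first cell 'W' (not opp) -> no flip
Dir N: opp run (5,4) capped by W -> flip
Dir NE: first cell '.' (not opp) -> no flip
Dir W: first cell '.' (not opp) -> no flip
Dir E: first cell '.' (not opp) -> no flip
Dir SW: first cell '.' (not opp) -> no flip
Dir S: first cell '.' (not opp) -> no flip
Dir SE: first cell '.' (not opp) -> no flip
All flips: (5,4)

Answer: ........
........
..B.....
...BBBB.
...BW...
...WW...
....W...
........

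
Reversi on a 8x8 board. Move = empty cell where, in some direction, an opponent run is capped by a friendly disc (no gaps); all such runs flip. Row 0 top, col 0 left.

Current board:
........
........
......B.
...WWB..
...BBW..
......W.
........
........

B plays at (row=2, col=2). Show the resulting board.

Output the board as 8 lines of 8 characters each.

Answer: ........
........
..B...B.
...BWB..
...BBW..
......W.
........
........

Derivation:
Place B at (2,2); scan 8 dirs for brackets.
Dir NW: first cell '.' (not opp) -> no flip
Dir N: first cell '.' (not opp) -> no flip
Dir NE: first cell '.' (not opp) -> no flip
Dir W: first cell '.' (not opp) -> no flip
Dir E: first cell '.' (not opp) -> no flip
Dir SW: first cell '.' (not opp) -> no flip
Dir S: first cell '.' (not opp) -> no flip
Dir SE: opp run (3,3) capped by B -> flip
All flips: (3,3)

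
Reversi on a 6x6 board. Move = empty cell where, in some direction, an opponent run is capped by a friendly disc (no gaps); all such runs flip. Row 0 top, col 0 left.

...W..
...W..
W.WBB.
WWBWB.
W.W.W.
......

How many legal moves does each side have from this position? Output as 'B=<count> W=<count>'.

-- B to move --
(0,2): flips 1 -> legal
(0,4): no bracket -> illegal
(1,0): no bracket -> illegal
(1,1): no bracket -> illegal
(1,2): flips 1 -> legal
(1,4): no bracket -> illegal
(2,1): flips 1 -> legal
(3,5): no bracket -> illegal
(4,1): no bracket -> illegal
(4,3): flips 1 -> legal
(4,5): no bracket -> illegal
(5,0): no bracket -> illegal
(5,1): flips 2 -> legal
(5,2): flips 1 -> legal
(5,3): no bracket -> illegal
(5,4): flips 1 -> legal
(5,5): no bracket -> illegal
B mobility = 7
-- W to move --
(1,2): no bracket -> illegal
(1,4): flips 2 -> legal
(1,5): flips 1 -> legal
(2,1): no bracket -> illegal
(2,5): flips 2 -> legal
(3,5): flips 2 -> legal
(4,1): no bracket -> illegal
(4,3): no bracket -> illegal
(4,5): no bracket -> illegal
W mobility = 4

Answer: B=7 W=4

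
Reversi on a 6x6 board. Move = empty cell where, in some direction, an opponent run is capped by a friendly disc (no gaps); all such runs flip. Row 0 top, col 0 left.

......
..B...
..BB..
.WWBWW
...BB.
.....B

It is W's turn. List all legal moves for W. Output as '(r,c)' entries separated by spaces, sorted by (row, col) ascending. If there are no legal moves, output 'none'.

Answer: (0,1) (0,2) (1,3) (1,4) (5,2) (5,3) (5,4)

Derivation:
(0,1): flips 2 -> legal
(0,2): flips 2 -> legal
(0,3): no bracket -> illegal
(1,1): no bracket -> illegal
(1,3): flips 1 -> legal
(1,4): flips 1 -> legal
(2,1): no bracket -> illegal
(2,4): no bracket -> illegal
(4,2): no bracket -> illegal
(4,5): no bracket -> illegal
(5,2): flips 1 -> legal
(5,3): flips 1 -> legal
(5,4): flips 2 -> legal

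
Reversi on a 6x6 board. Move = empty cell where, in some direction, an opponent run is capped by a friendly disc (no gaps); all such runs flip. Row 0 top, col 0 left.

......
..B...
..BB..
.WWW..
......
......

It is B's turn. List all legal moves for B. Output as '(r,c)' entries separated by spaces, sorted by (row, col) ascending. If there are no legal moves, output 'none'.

Answer: (4,0) (4,1) (4,2) (4,3) (4,4)

Derivation:
(2,0): no bracket -> illegal
(2,1): no bracket -> illegal
(2,4): no bracket -> illegal
(3,0): no bracket -> illegal
(3,4): no bracket -> illegal
(4,0): flips 1 -> legal
(4,1): flips 1 -> legal
(4,2): flips 1 -> legal
(4,3): flips 1 -> legal
(4,4): flips 1 -> legal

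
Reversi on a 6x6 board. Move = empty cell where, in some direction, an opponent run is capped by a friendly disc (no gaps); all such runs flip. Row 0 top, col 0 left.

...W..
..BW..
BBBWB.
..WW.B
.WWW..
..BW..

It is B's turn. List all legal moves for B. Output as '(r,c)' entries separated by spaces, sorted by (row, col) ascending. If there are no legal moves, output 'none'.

(0,2): flips 1 -> legal
(0,4): flips 1 -> legal
(1,4): flips 1 -> legal
(3,0): flips 1 -> legal
(3,1): no bracket -> illegal
(3,4): flips 2 -> legal
(4,0): no bracket -> illegal
(4,4): flips 1 -> legal
(5,0): no bracket -> illegal
(5,1): flips 2 -> legal
(5,4): flips 3 -> legal

Answer: (0,2) (0,4) (1,4) (3,0) (3,4) (4,4) (5,1) (5,4)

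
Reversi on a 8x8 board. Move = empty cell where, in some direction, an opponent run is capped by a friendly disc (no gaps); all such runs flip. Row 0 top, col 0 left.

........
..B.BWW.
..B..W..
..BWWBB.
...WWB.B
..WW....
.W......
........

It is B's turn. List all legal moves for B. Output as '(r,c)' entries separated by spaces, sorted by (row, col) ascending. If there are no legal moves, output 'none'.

(0,4): no bracket -> illegal
(0,5): flips 2 -> legal
(0,6): no bracket -> illegal
(0,7): no bracket -> illegal
(1,7): flips 2 -> legal
(2,3): flips 1 -> legal
(2,4): no bracket -> illegal
(2,6): no bracket -> illegal
(2,7): no bracket -> illegal
(4,1): no bracket -> illegal
(4,2): flips 2 -> legal
(5,0): no bracket -> illegal
(5,1): no bracket -> illegal
(5,4): flips 1 -> legal
(5,5): flips 2 -> legal
(6,0): no bracket -> illegal
(6,2): flips 2 -> legal
(6,3): no bracket -> illegal
(6,4): no bracket -> illegal
(7,0): no bracket -> illegal
(7,1): no bracket -> illegal
(7,2): no bracket -> illegal

Answer: (0,5) (1,7) (2,3) (4,2) (5,4) (5,5) (6,2)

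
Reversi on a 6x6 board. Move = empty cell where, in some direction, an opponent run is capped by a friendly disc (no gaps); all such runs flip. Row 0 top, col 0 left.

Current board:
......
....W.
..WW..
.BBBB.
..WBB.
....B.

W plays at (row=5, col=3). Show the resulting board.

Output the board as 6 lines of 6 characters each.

Place W at (5,3); scan 8 dirs for brackets.
Dir NW: first cell 'W' (not opp) -> no flip
Dir N: opp run (4,3) (3,3) capped by W -> flip
Dir NE: opp run (4,4), next='.' -> no flip
Dir W: first cell '.' (not opp) -> no flip
Dir E: opp run (5,4), next='.' -> no flip
Dir SW: edge -> no flip
Dir S: edge -> no flip
Dir SE: edge -> no flip
All flips: (3,3) (4,3)

Answer: ......
....W.
..WW..
.BBWB.
..WWB.
...WB.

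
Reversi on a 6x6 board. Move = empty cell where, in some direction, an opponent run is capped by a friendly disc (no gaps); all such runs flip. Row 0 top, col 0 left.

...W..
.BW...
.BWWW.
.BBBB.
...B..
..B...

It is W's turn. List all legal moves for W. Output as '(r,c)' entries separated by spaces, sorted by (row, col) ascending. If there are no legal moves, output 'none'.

(0,0): flips 1 -> legal
(0,1): no bracket -> illegal
(0,2): no bracket -> illegal
(1,0): flips 1 -> legal
(2,0): flips 1 -> legal
(2,5): no bracket -> illegal
(3,0): flips 1 -> legal
(3,5): no bracket -> illegal
(4,0): flips 1 -> legal
(4,1): flips 1 -> legal
(4,2): flips 2 -> legal
(4,4): flips 2 -> legal
(4,5): flips 1 -> legal
(5,1): no bracket -> illegal
(5,3): flips 2 -> legal
(5,4): no bracket -> illegal

Answer: (0,0) (1,0) (2,0) (3,0) (4,0) (4,1) (4,2) (4,4) (4,5) (5,3)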